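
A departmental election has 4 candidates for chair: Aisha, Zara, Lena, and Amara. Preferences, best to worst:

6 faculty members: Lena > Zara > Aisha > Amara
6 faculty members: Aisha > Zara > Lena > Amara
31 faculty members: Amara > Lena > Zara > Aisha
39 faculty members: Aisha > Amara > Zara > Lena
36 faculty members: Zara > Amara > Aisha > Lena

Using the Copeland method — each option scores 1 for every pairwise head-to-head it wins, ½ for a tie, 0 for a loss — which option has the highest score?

Amara

Aisha: beats Lena; loses to Zara and Amara → score 1.
Zara: beats Aisha and Lena; loses to Amara → score 2.
Lena: loses to Aisha, Zara, and Amara → score 0.
Amara: beats Aisha, Zara, and Lena → score 3.
Amara has the best pairwise record.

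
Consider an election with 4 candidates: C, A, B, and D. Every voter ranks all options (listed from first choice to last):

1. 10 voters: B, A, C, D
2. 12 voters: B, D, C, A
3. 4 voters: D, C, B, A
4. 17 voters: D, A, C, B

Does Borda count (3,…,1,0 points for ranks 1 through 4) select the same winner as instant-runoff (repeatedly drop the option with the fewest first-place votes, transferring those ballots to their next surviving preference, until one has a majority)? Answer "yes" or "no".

Borda — scores: C 47, A 54, B 70, D 87. Winner: D.
Instant-runoff — R1 C 0, A 0, B 22, D 21 (B winner). Winner: B.
The two methods disagree.

no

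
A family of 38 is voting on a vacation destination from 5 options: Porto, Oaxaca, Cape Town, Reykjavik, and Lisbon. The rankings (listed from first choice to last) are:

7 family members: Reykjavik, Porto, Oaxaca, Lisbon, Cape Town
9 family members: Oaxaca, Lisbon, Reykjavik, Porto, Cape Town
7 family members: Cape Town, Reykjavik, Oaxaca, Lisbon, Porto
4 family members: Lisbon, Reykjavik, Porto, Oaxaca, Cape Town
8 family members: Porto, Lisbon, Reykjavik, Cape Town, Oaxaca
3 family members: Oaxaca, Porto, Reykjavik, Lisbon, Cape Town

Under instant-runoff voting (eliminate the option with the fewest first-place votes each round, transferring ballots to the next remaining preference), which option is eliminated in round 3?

Porto

Round 1: Porto 8, Oaxaca 12, Cape Town 7, Reykjavik 7, Lisbon 4. Eliminate Lisbon.
Round 2: Porto 8, Oaxaca 12, Cape Town 7, Reykjavik 11. Eliminate Cape Town.
Round 3: Porto 8, Oaxaca 12, Reykjavik 18. Eliminate Porto.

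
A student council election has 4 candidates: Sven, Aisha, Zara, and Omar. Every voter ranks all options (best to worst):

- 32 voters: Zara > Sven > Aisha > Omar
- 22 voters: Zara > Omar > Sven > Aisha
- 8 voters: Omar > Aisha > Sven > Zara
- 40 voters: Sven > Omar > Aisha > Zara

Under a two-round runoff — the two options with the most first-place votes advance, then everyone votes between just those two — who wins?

Zara

Round 1 first-place votes: Sven 40, Aisha 0, Zara 54, Omar 8.
Zara and Sven advance.
Runoff: Zara is preferred to Sven by 54 voters; Sven by 48.
Zara wins the runoff.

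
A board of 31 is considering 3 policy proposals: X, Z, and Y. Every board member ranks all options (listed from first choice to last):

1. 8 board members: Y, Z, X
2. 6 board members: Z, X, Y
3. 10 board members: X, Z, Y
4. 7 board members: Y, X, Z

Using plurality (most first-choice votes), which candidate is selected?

Y

First-place votes: X 10, Z 6, Y 15.
Y has the most first-place votes.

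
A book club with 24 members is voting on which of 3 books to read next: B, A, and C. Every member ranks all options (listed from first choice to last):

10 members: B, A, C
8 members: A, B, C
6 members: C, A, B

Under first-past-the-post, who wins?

B

First-place votes: B 10, A 8, C 6.
B has the most first-place votes.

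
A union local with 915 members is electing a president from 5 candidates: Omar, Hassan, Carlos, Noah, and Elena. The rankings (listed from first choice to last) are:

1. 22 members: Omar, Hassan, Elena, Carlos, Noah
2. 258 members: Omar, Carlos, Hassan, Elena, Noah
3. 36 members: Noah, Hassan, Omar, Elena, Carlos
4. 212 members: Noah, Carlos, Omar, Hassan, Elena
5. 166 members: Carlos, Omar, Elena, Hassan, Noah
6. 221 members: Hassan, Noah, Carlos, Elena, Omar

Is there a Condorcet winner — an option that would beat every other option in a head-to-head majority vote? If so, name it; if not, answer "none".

Checking pairwise contests:
Carlos beats Omar 599–316.
Omar beats Hassan 658–257.
Noah beats Carlos 469–446.
Hassan beats Noah 667–248.
Omar beats Elena 694–221.
Every option loses at least one head-to-head, so there is no Condorcet winner.

none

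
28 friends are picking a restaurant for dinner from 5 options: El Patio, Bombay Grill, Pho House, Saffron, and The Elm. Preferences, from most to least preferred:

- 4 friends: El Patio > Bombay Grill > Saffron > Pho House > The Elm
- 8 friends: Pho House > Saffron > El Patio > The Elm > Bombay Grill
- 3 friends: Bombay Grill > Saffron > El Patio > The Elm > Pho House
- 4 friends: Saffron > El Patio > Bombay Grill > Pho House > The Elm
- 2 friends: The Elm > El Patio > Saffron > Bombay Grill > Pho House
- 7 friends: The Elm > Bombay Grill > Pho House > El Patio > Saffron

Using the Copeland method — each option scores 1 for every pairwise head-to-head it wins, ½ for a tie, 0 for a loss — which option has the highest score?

El Patio: beats Bombay Grill and The Elm; loses to Pho House and Saffron → score 2.
Bombay Grill: beats Pho House; ties Saffron; loses to El Patio and The Elm → score 1.5.
Pho House: beats El Patio, Saffron, and The Elm; loses to Bombay Grill → score 3.
Saffron: beats El Patio and The Elm; ties Bombay Grill; loses to Pho House → score 2.5.
The Elm: beats Bombay Grill; loses to El Patio, Pho House, and Saffron → score 1.
Pho House has the best pairwise record.

Pho House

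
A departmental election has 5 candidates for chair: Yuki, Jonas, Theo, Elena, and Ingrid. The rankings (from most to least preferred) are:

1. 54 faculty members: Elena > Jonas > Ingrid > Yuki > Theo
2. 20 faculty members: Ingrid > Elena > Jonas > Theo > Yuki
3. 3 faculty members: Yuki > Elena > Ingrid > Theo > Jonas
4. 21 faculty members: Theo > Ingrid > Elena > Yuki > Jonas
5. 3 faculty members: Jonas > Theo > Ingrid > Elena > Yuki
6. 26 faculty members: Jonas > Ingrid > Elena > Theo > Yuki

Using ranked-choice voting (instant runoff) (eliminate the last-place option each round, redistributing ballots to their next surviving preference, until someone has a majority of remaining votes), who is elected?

Elena

Round 1: Yuki 3, Jonas 29, Theo 21, Elena 54, Ingrid 20. Eliminate Yuki.
Round 2: Jonas 29, Theo 21, Elena 57, Ingrid 20. Eliminate Ingrid.
Round 3: Jonas 29, Theo 21, Elena 77. Elena has a majority.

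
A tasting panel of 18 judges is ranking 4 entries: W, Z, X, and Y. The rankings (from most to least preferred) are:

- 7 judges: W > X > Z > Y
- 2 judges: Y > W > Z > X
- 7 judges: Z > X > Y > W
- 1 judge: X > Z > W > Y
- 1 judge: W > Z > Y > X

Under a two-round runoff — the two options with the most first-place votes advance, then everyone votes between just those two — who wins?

W

Round 1 first-place votes: W 8, Z 7, X 1, Y 2.
W and Z advance.
Runoff: W is preferred to Z by 10 voters; Z by 8.
W wins the runoff.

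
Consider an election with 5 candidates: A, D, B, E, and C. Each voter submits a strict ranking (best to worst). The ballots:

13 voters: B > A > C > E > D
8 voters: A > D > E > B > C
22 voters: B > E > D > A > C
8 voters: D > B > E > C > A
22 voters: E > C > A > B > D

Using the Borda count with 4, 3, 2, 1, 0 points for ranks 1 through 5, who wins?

A: 13·3 + 8·4 + 22·1 + 8·0 + 22·2 = 137
D: 13·0 + 8·3 + 22·2 + 8·4 + 22·0 = 100
B: 13·4 + 8·1 + 22·4 + 8·3 + 22·1 = 194
E: 13·1 + 8·2 + 22·3 + 8·2 + 22·4 = 199
C: 13·2 + 8·0 + 22·0 + 8·1 + 22·3 = 100
E has the highest Borda score (199).

E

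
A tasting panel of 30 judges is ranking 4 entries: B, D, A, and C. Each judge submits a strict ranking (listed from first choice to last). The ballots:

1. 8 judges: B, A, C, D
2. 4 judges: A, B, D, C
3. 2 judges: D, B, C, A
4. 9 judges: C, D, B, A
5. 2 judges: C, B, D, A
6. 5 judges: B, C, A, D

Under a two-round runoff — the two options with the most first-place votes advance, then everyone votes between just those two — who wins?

B

Round 1 first-place votes: B 13, D 2, A 4, C 11.
B and C advance.
Runoff: B is preferred to C by 19 voters; C by 11.
B wins the runoff.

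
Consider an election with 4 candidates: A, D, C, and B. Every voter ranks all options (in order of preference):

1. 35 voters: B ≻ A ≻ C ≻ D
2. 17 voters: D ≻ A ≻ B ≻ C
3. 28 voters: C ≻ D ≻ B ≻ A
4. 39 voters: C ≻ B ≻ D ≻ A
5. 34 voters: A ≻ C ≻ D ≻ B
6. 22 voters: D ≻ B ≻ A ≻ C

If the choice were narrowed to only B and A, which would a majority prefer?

Voters preferring B to A: 124; preferring A to B: 51.
B wins the head-to-head.

B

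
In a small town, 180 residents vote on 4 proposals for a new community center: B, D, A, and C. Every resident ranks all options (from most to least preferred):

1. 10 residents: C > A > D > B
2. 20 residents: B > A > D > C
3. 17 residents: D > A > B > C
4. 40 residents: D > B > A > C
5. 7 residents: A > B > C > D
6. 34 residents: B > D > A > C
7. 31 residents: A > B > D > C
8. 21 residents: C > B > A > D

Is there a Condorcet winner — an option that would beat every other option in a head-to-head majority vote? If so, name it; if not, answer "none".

B vs D: 113–67 for B.
B vs A: 115–65 for B.
B vs C: 149–31 for B.
B beats every other option head-to-head.

B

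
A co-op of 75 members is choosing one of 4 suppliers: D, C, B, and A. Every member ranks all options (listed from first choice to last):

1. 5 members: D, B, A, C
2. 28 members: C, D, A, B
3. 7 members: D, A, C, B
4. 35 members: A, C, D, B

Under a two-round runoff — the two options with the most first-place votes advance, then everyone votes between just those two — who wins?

Round 1 first-place votes: D 12, C 28, B 0, A 35.
A and C advance.
Runoff: A is preferred to C by 47 voters; C by 28.
A wins the runoff.

A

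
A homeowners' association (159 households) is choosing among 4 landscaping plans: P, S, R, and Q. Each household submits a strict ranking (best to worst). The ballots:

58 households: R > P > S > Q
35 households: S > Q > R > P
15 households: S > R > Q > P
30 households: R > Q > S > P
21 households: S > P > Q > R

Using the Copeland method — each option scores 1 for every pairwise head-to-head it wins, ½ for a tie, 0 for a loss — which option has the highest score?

P: loses to S, R, and Q → score 0.
S: beats P and Q; loses to R → score 2.
R: beats P, S, and Q → score 3.
Q: beats P; loses to S and R → score 1.
R has the best pairwise record.

R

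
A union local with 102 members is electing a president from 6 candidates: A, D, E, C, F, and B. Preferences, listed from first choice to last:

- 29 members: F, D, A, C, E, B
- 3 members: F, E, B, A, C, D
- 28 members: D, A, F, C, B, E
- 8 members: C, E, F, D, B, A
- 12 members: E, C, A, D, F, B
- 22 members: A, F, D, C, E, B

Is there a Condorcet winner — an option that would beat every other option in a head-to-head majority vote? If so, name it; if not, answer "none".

Checking pairwise contests:
D beats A 65–37.
F beats D 62–40.
A beats E 79–23.
A beats C 82–20.
A beats F 62–40.
A beats B 91–11.
Every option loses at least one head-to-head, so there is no Condorcet winner.

none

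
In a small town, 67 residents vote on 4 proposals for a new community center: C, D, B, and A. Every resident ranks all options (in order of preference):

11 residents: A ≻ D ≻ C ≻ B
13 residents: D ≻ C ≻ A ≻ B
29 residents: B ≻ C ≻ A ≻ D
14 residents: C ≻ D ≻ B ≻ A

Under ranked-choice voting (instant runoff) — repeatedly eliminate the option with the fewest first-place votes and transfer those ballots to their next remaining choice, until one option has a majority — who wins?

Round 1: C 14, D 13, B 29, A 11. Eliminate A.
Round 2: C 14, D 24, B 29. Eliminate C.
Round 3: D 38, B 29. D has a majority.

D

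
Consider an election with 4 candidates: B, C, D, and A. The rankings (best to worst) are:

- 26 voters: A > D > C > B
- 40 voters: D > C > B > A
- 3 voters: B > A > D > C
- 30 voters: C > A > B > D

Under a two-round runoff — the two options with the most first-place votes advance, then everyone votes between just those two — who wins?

Round 1 first-place votes: B 3, C 30, D 40, A 26.
D and C advance.
Runoff: D is preferred to C by 69 voters; C by 30.
D wins the runoff.

D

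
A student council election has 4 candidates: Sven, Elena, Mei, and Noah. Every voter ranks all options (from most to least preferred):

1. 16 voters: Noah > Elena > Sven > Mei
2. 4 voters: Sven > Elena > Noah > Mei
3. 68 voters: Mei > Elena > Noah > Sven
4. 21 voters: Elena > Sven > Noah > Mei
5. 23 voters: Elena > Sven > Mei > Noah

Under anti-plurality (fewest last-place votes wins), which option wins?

Elena

Last-place votes: Sven 68, Elena 0, Mei 41, Noah 23.
Elena is ranked last by the fewest voters, so Elena wins.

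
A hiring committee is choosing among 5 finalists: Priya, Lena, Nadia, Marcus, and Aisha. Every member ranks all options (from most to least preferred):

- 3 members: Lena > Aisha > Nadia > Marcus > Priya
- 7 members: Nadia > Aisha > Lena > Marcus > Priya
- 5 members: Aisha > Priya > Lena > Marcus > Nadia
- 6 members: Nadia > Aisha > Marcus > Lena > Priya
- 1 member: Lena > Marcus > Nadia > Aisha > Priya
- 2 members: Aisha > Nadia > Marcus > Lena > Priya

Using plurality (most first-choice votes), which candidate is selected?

Nadia

First-place votes: Priya 0, Lena 4, Nadia 13, Marcus 0, Aisha 7.
Nadia has the most first-place votes.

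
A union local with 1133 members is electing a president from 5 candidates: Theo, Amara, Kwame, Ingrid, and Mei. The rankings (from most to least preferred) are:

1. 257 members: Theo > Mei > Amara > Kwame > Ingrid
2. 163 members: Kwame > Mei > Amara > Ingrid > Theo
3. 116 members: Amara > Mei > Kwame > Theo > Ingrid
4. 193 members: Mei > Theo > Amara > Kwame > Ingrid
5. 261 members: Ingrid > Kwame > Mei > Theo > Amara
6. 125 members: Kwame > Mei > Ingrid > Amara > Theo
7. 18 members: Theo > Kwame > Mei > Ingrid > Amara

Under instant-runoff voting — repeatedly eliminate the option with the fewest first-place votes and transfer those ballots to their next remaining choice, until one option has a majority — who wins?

Kwame

Round 1: Theo 275, Amara 116, Kwame 288, Ingrid 261, Mei 193. Eliminate Amara.
Round 2: Theo 275, Kwame 288, Ingrid 261, Mei 309. Eliminate Ingrid.
Round 3: Theo 275, Kwame 549, Mei 309. Eliminate Theo.
Round 4: Kwame 567, Mei 566. Kwame has a majority.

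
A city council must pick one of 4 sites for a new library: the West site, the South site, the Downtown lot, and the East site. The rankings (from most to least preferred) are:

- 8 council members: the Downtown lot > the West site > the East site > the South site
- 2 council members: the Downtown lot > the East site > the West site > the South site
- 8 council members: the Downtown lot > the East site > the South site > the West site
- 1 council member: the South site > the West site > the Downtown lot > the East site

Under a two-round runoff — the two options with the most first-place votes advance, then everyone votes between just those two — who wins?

Round 1 first-place votes: the West site 0, the South site 1, the Downtown lot 18, the East site 0.
the Downtown lot and the South site advance.
Runoff: the Downtown lot is preferred to the South site by 18 voters; the South site by 1.
the Downtown lot wins the runoff.

the Downtown lot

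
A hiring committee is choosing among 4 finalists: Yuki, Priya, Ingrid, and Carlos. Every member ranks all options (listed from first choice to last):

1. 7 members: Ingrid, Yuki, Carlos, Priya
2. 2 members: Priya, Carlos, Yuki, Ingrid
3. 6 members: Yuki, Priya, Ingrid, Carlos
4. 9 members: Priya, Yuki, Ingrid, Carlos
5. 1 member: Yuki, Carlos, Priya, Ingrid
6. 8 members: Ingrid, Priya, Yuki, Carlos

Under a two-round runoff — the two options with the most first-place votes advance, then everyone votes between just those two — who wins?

Round 1 first-place votes: Yuki 7, Priya 11, Ingrid 15, Carlos 0.
Ingrid and Priya advance.
Runoff: Ingrid is preferred to Priya by 15 voters; Priya by 18.
Priya wins the runoff.

Priya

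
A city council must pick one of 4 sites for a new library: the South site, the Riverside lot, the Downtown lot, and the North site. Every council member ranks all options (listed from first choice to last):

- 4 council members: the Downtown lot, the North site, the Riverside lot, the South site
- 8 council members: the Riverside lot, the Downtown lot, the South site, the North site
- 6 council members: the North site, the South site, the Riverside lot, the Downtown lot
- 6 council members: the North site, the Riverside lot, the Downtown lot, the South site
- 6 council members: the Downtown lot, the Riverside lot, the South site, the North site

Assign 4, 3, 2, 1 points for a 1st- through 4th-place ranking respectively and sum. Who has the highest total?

the Riverside lot

the South site: 4·1 + 8·2 + 6·3 + 6·1 + 6·2 = 56
the Riverside lot: 4·2 + 8·4 + 6·2 + 6·3 + 6·3 = 88
the Downtown lot: 4·4 + 8·3 + 6·1 + 6·2 + 6·4 = 82
the North site: 4·3 + 8·1 + 6·4 + 6·4 + 6·1 = 74
the Riverside lot has the highest Borda score (88).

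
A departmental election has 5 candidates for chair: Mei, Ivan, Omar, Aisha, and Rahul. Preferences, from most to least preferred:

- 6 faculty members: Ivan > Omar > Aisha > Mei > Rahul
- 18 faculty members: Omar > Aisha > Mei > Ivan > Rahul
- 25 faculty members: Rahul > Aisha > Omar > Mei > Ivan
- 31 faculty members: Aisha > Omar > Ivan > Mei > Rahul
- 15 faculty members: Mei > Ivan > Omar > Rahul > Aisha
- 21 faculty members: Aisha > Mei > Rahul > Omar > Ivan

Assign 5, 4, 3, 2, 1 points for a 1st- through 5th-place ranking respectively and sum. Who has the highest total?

Aisha

Mei: 6·2 + 18·3 + 25·2 + 31·2 + 15·5 + 21·4 = 337
Ivan: 6·5 + 18·2 + 25·1 + 31·3 + 15·4 + 21·1 = 265
Omar: 6·4 + 18·5 + 25·3 + 31·4 + 15·3 + 21·2 = 400
Aisha: 6·3 + 18·4 + 25·4 + 31·5 + 15·1 + 21·5 = 465
Rahul: 6·1 + 18·1 + 25·5 + 31·1 + 15·2 + 21·3 = 273
Aisha has the highest Borda score (465).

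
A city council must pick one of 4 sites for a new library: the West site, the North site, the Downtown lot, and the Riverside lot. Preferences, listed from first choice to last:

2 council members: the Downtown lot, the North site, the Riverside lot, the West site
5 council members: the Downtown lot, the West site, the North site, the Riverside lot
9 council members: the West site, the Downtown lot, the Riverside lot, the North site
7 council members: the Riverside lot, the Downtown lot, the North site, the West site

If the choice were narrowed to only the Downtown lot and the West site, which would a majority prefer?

the Downtown lot

Voters preferring the Downtown lot to the West site: 14; preferring the West site to the Downtown lot: 9.
the Downtown lot wins the head-to-head.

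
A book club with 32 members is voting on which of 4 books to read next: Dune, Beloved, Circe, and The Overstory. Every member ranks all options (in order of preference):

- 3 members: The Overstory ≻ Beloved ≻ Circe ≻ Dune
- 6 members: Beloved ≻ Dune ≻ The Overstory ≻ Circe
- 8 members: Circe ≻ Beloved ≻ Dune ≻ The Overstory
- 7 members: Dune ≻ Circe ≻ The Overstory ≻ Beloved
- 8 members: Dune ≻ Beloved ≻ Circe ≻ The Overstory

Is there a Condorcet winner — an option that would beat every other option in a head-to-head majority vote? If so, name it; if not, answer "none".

Beloved vs Dune: 17–15 for Beloved.
Beloved vs Circe: 17–15 for Beloved.
Beloved vs The Overstory: 22–10 for Beloved.
Beloved beats every other option head-to-head.

Beloved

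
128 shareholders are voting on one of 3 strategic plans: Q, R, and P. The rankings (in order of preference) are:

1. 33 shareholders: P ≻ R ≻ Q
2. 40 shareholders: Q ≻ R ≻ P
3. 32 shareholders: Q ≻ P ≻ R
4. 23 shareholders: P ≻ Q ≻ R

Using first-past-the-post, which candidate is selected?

Q

First-place votes: Q 72, R 0, P 56.
Q has the most first-place votes.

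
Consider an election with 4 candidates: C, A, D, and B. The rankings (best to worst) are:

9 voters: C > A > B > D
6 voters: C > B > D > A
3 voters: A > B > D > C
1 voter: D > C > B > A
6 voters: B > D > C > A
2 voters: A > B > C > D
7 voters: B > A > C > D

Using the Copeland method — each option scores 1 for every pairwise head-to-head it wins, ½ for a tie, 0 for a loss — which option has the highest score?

C: beats A and D; loses to B → score 2.
A: beats D; loses to C and B → score 1.
D: loses to C, A, and B → score 0.
B: beats C, A, and D → score 3.
B has the best pairwise record.

B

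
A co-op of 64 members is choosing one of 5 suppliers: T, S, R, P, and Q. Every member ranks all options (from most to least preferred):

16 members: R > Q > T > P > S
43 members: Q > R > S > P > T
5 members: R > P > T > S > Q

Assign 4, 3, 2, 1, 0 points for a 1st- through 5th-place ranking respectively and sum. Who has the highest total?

Q

T: 16·2 + 43·0 + 5·2 = 42
S: 16·0 + 43·2 + 5·1 = 91
R: 16·4 + 43·3 + 5·4 = 213
P: 16·1 + 43·1 + 5·3 = 74
Q: 16·3 + 43·4 + 5·0 = 220
Q has the highest Borda score (220).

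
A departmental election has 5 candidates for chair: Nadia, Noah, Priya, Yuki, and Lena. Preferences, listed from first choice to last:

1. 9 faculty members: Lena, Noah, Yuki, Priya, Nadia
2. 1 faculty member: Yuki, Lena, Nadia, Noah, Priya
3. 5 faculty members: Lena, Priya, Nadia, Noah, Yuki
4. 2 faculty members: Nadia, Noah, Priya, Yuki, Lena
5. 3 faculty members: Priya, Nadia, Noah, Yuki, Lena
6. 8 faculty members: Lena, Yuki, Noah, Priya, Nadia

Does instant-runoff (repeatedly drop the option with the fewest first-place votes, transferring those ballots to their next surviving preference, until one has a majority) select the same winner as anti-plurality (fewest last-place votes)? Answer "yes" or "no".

no

Instant-runoff — R1 Nadia 2, Noah 0, Priya 3, Yuki 1, Lena 22 (Lena winner). Winner: Lena.
Anti-plurality — last-place votes: Nadia 17, Noah 0, Priya 1, Yuki 5, Lena 5. Winner: Noah.
The two methods disagree.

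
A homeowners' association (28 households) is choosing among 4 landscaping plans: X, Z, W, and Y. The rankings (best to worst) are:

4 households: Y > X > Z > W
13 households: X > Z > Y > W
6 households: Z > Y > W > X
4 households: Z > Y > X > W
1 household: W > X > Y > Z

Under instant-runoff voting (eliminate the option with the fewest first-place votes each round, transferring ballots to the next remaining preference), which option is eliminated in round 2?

Round 1: X 13, Z 10, W 1, Y 4. Eliminate W.
Round 2: X 14, Z 10, Y 4. Eliminate Y.

Y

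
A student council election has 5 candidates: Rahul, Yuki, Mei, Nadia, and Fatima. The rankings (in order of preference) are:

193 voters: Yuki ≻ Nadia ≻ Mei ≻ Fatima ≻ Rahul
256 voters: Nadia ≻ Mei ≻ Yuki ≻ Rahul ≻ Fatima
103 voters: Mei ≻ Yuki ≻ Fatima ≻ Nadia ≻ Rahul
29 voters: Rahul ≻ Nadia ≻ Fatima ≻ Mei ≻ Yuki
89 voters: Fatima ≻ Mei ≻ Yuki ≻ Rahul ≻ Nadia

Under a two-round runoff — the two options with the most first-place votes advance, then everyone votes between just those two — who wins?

Round 1 first-place votes: Rahul 29, Yuki 193, Mei 103, Nadia 256, Fatima 89.
Nadia and Yuki advance.
Runoff: Nadia is preferred to Yuki by 285 voters; Yuki by 385.
Yuki wins the runoff.

Yuki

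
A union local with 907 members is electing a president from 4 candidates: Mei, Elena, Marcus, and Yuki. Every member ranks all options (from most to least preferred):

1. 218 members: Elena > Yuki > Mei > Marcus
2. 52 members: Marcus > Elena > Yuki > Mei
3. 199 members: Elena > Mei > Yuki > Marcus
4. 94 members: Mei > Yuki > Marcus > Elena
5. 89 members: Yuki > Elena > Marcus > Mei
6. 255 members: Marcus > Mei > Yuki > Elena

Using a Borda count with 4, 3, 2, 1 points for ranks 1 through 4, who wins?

Mei: 218·2 + 52·1 + 199·3 + 94·4 + 89·1 + 255·3 = 2315
Elena: 218·4 + 52·3 + 199·4 + 94·1 + 89·3 + 255·1 = 2440
Marcus: 218·1 + 52·4 + 199·1 + 94·2 + 89·2 + 255·4 = 2011
Yuki: 218·3 + 52·2 + 199·2 + 94·3 + 89·4 + 255·2 = 2304
Elena has the highest Borda score (2440).

Elena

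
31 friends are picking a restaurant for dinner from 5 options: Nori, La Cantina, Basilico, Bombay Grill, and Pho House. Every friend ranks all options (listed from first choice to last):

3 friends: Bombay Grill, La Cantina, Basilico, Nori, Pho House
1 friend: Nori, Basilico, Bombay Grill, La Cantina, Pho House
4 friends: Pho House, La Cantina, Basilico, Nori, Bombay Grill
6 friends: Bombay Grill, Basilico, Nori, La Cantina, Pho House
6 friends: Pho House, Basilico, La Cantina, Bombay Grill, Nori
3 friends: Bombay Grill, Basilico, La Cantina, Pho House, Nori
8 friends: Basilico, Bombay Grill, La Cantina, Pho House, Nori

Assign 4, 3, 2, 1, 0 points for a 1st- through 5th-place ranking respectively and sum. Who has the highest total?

Basilico

Nori: 3·1 + 1·4 + 4·1 + 6·2 + 6·0 + 3·0 + 8·0 = 23
La Cantina: 3·3 + 1·1 + 4·3 + 6·1 + 6·2 + 3·2 + 8·2 = 62
Basilico: 3·2 + 1·3 + 4·2 + 6·3 + 6·3 + 3·3 + 8·4 = 94
Bombay Grill: 3·4 + 1·2 + 4·0 + 6·4 + 6·1 + 3·4 + 8·3 = 80
Pho House: 3·0 + 1·0 + 4·4 + 6·0 + 6·4 + 3·1 + 8·1 = 51
Basilico has the highest Borda score (94).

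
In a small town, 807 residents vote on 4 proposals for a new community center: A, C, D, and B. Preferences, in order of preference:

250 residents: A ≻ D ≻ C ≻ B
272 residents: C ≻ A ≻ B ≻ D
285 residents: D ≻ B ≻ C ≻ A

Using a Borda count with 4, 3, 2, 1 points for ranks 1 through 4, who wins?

D

A: 250·4 + 272·3 + 285·1 = 2101
C: 250·2 + 272·4 + 285·2 = 2158
D: 250·3 + 272·1 + 285·4 = 2162
B: 250·1 + 272·2 + 285·3 = 1649
D has the highest Borda score (2162).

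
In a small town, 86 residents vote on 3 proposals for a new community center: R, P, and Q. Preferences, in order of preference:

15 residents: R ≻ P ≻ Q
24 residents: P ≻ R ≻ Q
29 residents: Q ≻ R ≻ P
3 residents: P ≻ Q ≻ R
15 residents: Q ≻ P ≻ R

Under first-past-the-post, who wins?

First-place votes: R 15, P 27, Q 44.
Q has the most first-place votes.

Q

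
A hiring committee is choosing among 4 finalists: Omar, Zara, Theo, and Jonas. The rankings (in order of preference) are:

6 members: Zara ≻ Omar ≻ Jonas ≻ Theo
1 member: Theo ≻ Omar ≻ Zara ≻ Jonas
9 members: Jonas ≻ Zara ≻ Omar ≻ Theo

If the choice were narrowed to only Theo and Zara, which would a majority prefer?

Zara

Voters preferring Theo to Zara: 1; preferring Zara to Theo: 15.
Zara wins the head-to-head.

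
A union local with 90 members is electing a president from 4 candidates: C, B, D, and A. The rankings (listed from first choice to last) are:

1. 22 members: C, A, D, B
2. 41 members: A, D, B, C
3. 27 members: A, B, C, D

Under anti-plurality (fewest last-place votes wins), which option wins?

Last-place votes: C 41, B 22, D 27, A 0.
A is ranked last by the fewest voters, so A wins.

A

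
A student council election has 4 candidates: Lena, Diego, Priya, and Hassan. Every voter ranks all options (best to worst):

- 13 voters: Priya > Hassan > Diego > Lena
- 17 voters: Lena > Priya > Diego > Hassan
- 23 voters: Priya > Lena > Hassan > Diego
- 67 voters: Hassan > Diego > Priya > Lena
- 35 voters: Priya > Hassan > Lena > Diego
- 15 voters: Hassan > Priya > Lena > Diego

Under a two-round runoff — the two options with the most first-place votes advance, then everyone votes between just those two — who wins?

Priya

Round 1 first-place votes: Lena 17, Diego 0, Priya 71, Hassan 82.
Hassan and Priya advance.
Runoff: Hassan is preferred to Priya by 82 voters; Priya by 88.
Priya wins the runoff.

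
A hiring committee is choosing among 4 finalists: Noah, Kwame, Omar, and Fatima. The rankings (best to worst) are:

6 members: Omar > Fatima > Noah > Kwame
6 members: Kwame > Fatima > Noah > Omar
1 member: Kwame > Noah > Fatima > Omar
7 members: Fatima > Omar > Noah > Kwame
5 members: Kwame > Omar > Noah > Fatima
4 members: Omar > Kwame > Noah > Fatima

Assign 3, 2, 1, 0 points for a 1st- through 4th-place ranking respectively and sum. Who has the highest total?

Omar

Noah: 6·1 + 6·1 + 1·2 + 7·1 + 5·1 + 4·1 = 30
Kwame: 6·0 + 6·3 + 1·3 + 7·0 + 5·3 + 4·2 = 44
Omar: 6·3 + 6·0 + 1·0 + 7·2 + 5·2 + 4·3 = 54
Fatima: 6·2 + 6·2 + 1·1 + 7·3 + 5·0 + 4·0 = 46
Omar has the highest Borda score (54).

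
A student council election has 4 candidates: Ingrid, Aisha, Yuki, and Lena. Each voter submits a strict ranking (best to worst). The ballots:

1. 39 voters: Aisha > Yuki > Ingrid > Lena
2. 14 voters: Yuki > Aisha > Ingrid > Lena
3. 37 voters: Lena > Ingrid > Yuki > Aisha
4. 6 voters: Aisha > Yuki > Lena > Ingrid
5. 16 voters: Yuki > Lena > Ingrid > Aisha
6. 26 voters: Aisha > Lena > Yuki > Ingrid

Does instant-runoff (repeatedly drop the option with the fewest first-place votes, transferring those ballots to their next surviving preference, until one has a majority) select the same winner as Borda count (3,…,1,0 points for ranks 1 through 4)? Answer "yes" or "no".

Instant-runoff — R1 Ingrid 0, Aisha 71, Yuki 30, Lena 37 (Aisha winner). Winner: Aisha.
Borda — scores: Ingrid 143, Aisha 241, Yuki 243, Lena 201. Winner: Yuki.
The two methods disagree.

no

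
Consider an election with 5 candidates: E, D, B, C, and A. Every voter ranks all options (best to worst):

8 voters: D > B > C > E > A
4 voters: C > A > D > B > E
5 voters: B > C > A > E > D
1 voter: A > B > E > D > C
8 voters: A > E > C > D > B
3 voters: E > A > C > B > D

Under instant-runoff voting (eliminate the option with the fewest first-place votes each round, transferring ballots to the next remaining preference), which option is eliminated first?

Round 1: E 3, D 8, B 5, C 4, A 9. Eliminate E.

E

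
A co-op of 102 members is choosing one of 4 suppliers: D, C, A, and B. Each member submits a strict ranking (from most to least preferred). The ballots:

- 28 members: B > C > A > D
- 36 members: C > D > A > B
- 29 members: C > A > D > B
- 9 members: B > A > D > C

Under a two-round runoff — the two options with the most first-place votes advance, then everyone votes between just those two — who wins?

Round 1 first-place votes: D 0, C 65, A 0, B 37.
C and B advance.
Runoff: C is preferred to B by 65 voters; B by 37.
C wins the runoff.

C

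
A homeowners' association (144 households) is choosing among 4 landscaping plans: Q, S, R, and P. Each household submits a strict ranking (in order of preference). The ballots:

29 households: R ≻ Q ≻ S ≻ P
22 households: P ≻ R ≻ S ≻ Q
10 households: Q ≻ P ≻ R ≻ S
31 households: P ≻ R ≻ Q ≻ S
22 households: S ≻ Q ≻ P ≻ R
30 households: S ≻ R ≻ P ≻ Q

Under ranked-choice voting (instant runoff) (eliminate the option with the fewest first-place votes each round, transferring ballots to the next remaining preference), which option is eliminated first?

Q

Round 1: Q 10, S 52, R 29, P 53. Eliminate Q.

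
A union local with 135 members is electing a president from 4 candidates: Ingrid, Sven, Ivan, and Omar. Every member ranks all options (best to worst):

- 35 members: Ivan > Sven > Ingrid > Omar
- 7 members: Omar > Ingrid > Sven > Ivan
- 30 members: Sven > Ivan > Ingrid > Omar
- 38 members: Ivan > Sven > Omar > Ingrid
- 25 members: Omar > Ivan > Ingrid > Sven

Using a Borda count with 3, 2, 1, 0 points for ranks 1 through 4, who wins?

Ivan

Ingrid: 35·1 + 7·2 + 30·1 + 38·0 + 25·1 = 104
Sven: 35·2 + 7·1 + 30·3 + 38·2 + 25·0 = 243
Ivan: 35·3 + 7·0 + 30·2 + 38·3 + 25·2 = 329
Omar: 35·0 + 7·3 + 30·0 + 38·1 + 25·3 = 134
Ivan has the highest Borda score (329).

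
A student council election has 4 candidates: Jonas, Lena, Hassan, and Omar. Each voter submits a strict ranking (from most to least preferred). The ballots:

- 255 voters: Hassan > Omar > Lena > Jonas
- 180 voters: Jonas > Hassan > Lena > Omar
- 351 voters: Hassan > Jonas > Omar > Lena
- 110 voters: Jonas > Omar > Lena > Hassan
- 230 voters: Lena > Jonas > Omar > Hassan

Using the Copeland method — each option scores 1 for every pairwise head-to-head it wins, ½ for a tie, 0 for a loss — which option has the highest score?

Jonas: beats Lena and Omar; loses to Hassan → score 2.
Lena: loses to Jonas, Hassan, and Omar → score 0.
Hassan: beats Jonas, Lena, and Omar → score 3.
Omar: beats Lena; loses to Jonas and Hassan → score 1.
Hassan has the best pairwise record.

Hassan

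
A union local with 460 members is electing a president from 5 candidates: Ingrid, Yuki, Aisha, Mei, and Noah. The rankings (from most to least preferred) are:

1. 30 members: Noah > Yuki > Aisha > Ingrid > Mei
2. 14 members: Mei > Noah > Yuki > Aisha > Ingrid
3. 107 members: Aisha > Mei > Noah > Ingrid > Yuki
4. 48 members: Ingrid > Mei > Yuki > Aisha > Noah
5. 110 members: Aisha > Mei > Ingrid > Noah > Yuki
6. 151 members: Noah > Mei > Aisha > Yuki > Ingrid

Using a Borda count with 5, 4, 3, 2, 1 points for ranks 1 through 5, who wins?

Mei

Ingrid: 30·2 + 14·1 + 107·2 + 48·5 + 110·3 + 151·1 = 1009
Yuki: 30·4 + 14·3 + 107·1 + 48·3 + 110·1 + 151·2 = 825
Aisha: 30·3 + 14·2 + 107·5 + 48·2 + 110·5 + 151·3 = 1752
Mei: 30·1 + 14·5 + 107·4 + 48·4 + 110·4 + 151·4 = 1764
Noah: 30·5 + 14·4 + 107·3 + 48·1 + 110·2 + 151·5 = 1550
Mei has the highest Borda score (1764).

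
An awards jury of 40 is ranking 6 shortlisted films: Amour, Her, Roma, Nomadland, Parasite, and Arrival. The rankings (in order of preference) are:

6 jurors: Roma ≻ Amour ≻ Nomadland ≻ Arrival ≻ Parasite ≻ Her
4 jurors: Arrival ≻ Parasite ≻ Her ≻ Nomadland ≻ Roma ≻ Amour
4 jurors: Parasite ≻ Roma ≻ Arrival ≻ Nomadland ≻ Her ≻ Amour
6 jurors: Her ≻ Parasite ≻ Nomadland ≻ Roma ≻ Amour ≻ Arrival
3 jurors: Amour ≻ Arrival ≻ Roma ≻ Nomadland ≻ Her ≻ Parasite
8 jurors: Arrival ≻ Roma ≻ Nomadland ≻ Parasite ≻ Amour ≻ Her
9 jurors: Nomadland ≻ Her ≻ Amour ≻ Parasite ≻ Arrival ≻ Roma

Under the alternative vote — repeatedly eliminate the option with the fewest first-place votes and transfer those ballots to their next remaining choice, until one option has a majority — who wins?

Nomadland

Round 1: Amour 3, Her 6, Roma 6, Nomadland 9, Parasite 4, Arrival 12. Eliminate Amour.
Round 2: Her 6, Roma 6, Nomadland 9, Parasite 4, Arrival 15. Eliminate Parasite.
Round 3: Her 6, Roma 10, Nomadland 9, Arrival 15. Eliminate Her.
Round 4: Roma 10, Nomadland 15, Arrival 15. Eliminate Roma.
Round 5: Nomadland 21, Arrival 19. Nomadland has a majority.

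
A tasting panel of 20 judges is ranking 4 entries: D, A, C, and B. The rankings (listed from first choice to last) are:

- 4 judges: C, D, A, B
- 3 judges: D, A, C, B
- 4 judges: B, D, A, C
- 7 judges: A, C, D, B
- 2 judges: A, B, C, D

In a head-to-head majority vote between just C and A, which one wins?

A

Voters preferring C to A: 4; preferring A to C: 16.
A wins the head-to-head.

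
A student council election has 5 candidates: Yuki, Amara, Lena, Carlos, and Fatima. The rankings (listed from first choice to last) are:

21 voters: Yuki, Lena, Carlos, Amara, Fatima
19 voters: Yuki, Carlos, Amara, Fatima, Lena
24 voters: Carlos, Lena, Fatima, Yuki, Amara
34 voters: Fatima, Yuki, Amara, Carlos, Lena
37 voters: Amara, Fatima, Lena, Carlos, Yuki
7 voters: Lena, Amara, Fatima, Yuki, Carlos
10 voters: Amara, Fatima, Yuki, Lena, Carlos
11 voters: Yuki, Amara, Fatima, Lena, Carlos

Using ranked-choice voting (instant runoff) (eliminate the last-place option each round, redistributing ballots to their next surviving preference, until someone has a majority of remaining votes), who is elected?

Round 1: Yuki 51, Amara 47, Lena 7, Carlos 24, Fatima 34. Eliminate Lena.
Round 2: Yuki 51, Amara 54, Carlos 24, Fatima 34. Eliminate Carlos.
Round 3: Yuki 51, Amara 54, Fatima 58. Eliminate Yuki.
Round 4: Amara 105, Fatima 58. Amara has a majority.

Amara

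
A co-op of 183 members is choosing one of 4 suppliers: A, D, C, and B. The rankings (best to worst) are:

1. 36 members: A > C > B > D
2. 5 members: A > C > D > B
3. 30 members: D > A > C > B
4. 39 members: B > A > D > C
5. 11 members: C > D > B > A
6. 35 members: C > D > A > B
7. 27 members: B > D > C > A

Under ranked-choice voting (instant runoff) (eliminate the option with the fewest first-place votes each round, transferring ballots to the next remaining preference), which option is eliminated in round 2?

Round 1: A 41, D 30, C 46, B 66. Eliminate D.
Round 2: A 71, C 46, B 66. Eliminate C.

C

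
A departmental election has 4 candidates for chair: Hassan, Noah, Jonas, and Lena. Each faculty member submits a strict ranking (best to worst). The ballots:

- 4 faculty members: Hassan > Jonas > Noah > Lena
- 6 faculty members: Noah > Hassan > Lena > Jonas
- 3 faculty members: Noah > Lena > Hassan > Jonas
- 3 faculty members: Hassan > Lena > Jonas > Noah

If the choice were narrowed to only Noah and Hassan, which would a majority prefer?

Voters preferring Noah to Hassan: 9; preferring Hassan to Noah: 7.
Noah wins the head-to-head.

Noah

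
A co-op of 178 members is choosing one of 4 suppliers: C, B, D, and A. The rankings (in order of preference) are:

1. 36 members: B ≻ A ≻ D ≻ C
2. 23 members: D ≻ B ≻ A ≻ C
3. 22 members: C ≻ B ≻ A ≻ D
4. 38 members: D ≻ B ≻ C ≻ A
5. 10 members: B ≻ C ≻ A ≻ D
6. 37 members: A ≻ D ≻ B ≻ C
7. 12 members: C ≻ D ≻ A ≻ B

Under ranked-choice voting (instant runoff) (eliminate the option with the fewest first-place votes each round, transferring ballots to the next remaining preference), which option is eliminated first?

Round 1: C 34, B 46, D 61, A 37. Eliminate C.

C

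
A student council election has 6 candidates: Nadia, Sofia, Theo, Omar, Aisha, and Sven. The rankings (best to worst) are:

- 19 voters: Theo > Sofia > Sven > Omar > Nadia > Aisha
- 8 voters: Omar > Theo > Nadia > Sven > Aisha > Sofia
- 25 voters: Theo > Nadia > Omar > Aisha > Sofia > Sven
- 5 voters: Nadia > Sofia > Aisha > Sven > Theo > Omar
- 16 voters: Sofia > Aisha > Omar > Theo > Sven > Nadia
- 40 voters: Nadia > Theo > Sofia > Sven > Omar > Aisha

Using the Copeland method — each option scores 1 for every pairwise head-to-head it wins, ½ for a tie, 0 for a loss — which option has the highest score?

Nadia: beats Sofia, Omar, Aisha, and Sven; loses to Theo → score 4.
Sofia: beats Omar, Aisha, and Sven; loses to Nadia and Theo → score 3.
Theo: beats Nadia, Sofia, Omar, Aisha, and Sven → score 5.
Omar: beats Aisha; loses to Nadia, Sofia, Theo, and Sven → score 1.
Aisha: loses to Nadia, Sofia, Theo, Omar, and Sven → score 0.
Sven: beats Omar and Aisha; loses to Nadia, Sofia, and Theo → score 2.
Theo has the best pairwise record.

Theo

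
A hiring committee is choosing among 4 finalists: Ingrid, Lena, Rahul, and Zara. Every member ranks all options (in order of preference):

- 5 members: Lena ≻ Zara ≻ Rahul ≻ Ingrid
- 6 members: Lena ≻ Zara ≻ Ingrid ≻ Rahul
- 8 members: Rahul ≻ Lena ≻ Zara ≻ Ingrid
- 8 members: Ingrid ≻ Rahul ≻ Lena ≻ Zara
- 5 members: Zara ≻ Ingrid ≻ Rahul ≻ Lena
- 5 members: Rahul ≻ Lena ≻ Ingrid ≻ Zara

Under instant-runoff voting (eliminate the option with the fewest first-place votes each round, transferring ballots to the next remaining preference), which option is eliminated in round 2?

Round 1: Ingrid 8, Lena 11, Rahul 13, Zara 5. Eliminate Zara.
Round 2: Ingrid 13, Lena 11, Rahul 13. Eliminate Lena.

Lena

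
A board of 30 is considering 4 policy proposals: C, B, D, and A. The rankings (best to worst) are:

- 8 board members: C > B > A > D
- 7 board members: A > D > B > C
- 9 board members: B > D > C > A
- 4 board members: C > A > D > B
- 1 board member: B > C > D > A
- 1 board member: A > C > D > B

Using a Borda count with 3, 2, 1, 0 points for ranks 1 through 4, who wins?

B

C: 8·3 + 7·0 + 9·1 + 4·3 + 1·2 + 1·2 = 49
B: 8·2 + 7·1 + 9·3 + 4·0 + 1·3 + 1·0 = 53
D: 8·0 + 7·2 + 9·2 + 4·1 + 1·1 + 1·1 = 38
A: 8·1 + 7·3 + 9·0 + 4·2 + 1·0 + 1·3 = 40
B has the highest Borda score (53).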